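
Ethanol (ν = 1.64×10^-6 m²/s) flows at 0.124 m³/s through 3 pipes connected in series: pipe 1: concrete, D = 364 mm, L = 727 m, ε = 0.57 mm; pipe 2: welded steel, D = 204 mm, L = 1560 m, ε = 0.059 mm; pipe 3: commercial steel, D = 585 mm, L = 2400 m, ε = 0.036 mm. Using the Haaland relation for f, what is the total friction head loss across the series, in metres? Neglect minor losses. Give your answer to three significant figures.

Pipe 1: V = 1.192 m/s, Re = 2.64×10^5, ε/D = 0.00157, f = 0.02272, h_1 = f(L/D)V²/2g = 3.284 m
Pipe 2: V = 3.794 m/s, Re = 4.72×10^5, ε/D = 2.89×10^-4, f = 0.01613, h_2 = f(L/D)V²/2g = 90.49 m
Pipe 3: V = 0.4613 m/s, Re = 1.65×10^5, ε/D = 6.15×10^-5, f = 0.01647, h_3 = f(L/D)V²/2g = 0.7330 m
Series → Q common, losses add: H = Σh = 94.50 m

H ≈ 94.5 m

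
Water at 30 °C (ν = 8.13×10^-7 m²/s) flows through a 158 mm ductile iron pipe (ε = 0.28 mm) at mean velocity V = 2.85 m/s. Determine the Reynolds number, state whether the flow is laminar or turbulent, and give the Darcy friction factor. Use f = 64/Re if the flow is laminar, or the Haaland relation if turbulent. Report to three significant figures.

Re = VD/ν = 2.850·0.158/8.13×10^-7 = 5.54×10^5
Re > 4000 → turbulent; ε/D = 0.00177
Haaland: f = 0.02305

Re ≈ 5.54×10^5; turbulent; f ≈ 0.0230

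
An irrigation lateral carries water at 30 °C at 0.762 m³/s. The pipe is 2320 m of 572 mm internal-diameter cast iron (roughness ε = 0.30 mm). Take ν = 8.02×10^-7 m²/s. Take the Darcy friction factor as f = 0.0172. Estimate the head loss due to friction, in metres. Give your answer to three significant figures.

V = 4Q/(πD²) = 4·0.762/(π·0.572²) = 2.965 m/s
h_f = f(L/D)V²/(2g) = 0.01720·(2320/0.572)·2.965²/(2·9.81) = 31.27 m

h_f ≈ 31.3 m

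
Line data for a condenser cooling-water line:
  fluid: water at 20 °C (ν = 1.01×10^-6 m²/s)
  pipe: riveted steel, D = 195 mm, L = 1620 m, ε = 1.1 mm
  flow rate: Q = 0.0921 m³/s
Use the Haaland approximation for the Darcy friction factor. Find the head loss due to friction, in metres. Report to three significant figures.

h_f ≈ 128 m

V = 4Q/(πD²) = 4·0.0921/(π·0.195²) = 3.084 m/s
Re = VD/ν = 3.084·0.195/1.01×10^-6 = 5.95×10^5 → turbulent
ε/D = 1.1/195 = 0.00564
Haaland: f = 0.03171
h_f = f(L/D)V²/(2g) = 0.03171·(1620/0.195)·3.084²/(2·9.81) = 127.7 m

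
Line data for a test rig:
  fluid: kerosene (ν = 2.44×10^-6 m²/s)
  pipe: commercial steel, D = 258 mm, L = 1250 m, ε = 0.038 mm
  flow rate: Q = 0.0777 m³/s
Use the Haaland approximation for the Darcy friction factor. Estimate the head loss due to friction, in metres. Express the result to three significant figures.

h_f ≈ 9.35 m

V = 4Q/(πD²) = 4·0.0777/(π·0.258²) = 1.486 m/s
Re = VD/ν = 1.486·0.258/2.44×10^-6 = 1.57×10^5 → turbulent
ε/D = 0.038/258 = 1.47×10^-4
Haaland: f = 0.01713
h_f = f(L/D)V²/(2g) = 0.01713·(1250/0.258)·1.486²/(2·9.81) = 9.345 m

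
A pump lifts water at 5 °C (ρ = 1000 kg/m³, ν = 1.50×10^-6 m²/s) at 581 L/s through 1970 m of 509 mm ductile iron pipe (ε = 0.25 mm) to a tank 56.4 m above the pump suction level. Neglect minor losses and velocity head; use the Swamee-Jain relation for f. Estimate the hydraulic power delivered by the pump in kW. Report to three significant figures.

P_hyd ≈ 480 kW

V = 4Q/(πD²) = 2.855 m/s; Re = 9.69×10^5; ε/D = 4.91×10^-4; f = 0.01726
h_f = f(L/D)V²/2g = 27.75 m
Total head H = z + h_f = 56.4 + 27.75 = 84.15 m
P_hyd = ρgQH = 1000·9.81·0.581·84.15 = 479.6 kW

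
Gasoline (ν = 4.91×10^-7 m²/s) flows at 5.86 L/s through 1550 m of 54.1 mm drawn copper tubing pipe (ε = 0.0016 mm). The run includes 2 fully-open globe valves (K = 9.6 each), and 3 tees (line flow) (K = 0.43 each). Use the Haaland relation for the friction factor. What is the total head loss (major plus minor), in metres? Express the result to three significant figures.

V = 4Q/(πD²) = 2.549 m/s; V²/2g = 0.3312 m
Re = 2.81×10^5, ε/D = 2.96×10^-5 → f = 0.01476 (Haaland)
Major: h_f = f(L/D)·V²/2g = 0.01476·28651·0.3312 = 140.1 m
Minor: ΣK = 20.5; h_m = ΣK·V²/2g = 6.787 m
Total H_L = 140.1 + 6.787 = 146.9 m

H_L ≈ 147 m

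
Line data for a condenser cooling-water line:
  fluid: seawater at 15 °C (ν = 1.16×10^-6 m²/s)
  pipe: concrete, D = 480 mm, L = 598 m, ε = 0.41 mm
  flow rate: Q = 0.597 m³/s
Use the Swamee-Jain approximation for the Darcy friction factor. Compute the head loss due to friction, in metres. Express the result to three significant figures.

V = 4Q/(πD²) = 4·0.597/(π·0.480²) = 3.299 m/s
Re = VD/ν = 3.299·0.480/1.16×10^-6 = 1.37×10^6 → turbulent
ε/D = 0.41/480 = 8.54×10^-4
Swamee-Jain: f = 0.01923
h_f = f(L/D)V²/(2g) = 0.01923·(598/0.480)·3.299²/(2·9.81) = 13.29 m

h_f ≈ 13.3 m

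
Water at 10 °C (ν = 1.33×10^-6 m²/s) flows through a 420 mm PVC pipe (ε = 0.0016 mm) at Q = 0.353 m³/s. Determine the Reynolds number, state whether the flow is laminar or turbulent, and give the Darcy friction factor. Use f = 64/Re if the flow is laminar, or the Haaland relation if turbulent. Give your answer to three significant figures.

Re ≈ 8.05×10^5; turbulent; f ≈ 0.0121

V = 4Q/(πD²) = 2.548 m/s
Re = VD/ν = 2.548·0.420/1.33×10^-6 = 8.05×10^5
Re > 4000 → turbulent; ε/D = 3.81×10^-6
Haaland: f = 0.01208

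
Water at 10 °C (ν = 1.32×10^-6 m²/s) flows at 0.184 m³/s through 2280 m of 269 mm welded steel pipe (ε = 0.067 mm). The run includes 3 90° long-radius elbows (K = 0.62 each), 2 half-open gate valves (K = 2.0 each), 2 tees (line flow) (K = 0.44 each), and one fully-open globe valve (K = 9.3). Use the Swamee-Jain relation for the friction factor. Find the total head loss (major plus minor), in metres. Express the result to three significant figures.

V = 4Q/(πD²) = 3.238 m/s; V²/2g = 0.5343 m
Re = 6.60×10^5, ε/D = 2.49×10^-4 → f = 0.01564 (Swamee-Jain)
Major: h_f = f(L/D)·V²/2g = 0.01564·8476·0.5343 = 70.84 m
Minor: ΣK = 16.0; h_m = ΣK·V²/2g = 8.569 m
Total H_L = 70.84 + 8.569 = 79.41 m

H_L ≈ 79.4 m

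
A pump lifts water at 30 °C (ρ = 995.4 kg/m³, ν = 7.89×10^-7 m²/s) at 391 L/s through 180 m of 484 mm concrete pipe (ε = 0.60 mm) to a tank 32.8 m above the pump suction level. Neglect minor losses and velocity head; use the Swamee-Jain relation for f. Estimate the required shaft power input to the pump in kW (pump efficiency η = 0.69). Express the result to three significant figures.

V = 4Q/(πD²) = 2.125 m/s; Re = 1.30×10^6; ε/D = 0.00124; f = 0.02098
h_f = f(L/D)V²/2g = 1.796 m
Total head H = z + h_f = 32.8 + 1.796 = 34.60 m
P_hyd = ρgQH = 995.4·9.81·0.391·34.60 = 132.1 kW
P_shaft = P_hyd/η = 132.1/0.69 = 191.4 kW

P_shaft ≈ 191 kW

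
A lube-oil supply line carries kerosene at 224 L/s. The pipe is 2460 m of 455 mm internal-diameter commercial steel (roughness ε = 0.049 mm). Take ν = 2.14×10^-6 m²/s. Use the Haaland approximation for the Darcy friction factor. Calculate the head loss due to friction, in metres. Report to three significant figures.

V = 4Q/(πD²) = 4·0.224/(π·0.455²) = 1.378 m/s
Re = VD/ν = 1.378·0.455/2.14×10^-6 = 2.93×10^5 → turbulent
ε/D = 0.049/455 = 1.08×10^-4
Haaland: f = 0.01535
h_f = f(L/D)V²/(2g) = 0.01535·(2460/0.455)·1.378²/(2·9.81) = 8.027 m

h_f ≈ 8.03 m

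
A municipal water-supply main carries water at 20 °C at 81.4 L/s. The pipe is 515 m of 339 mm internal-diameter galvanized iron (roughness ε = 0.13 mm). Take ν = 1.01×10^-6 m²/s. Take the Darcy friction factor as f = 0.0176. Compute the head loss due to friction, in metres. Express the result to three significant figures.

h_f ≈ 1.11 m

V = 4Q/(πD²) = 4·0.0814/(π·0.339²) = 0.9019 m/s
h_f = f(L/D)V²/(2g) = 0.01760·(515/0.339)·0.9019²/(2·9.81) = 1.108 m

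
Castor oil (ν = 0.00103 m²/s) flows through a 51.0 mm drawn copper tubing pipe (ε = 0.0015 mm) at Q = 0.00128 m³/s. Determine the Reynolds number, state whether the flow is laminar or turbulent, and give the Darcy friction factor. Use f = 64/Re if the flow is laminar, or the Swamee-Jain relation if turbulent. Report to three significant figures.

Re ≈ 31.0; laminar; f = 64/Re ≈ 2.06

V = 4Q/(πD²) = 0.6266 m/s
Re = VD/ν = 0.6266·0.0510/0.00103 = 31.0
Re < 2300 → laminar → f = 64/Re = 2.063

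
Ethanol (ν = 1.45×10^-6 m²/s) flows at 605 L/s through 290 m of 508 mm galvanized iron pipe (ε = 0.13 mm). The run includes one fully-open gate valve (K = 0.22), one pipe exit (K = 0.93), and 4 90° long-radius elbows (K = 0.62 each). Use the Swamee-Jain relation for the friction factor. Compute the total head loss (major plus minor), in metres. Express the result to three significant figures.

V = 4Q/(πD²) = 2.985 m/s; V²/2g = 0.4541 m
Re = 1.05×10^6, ε/D = 2.56×10^-4 → f = 0.01531 (Swamee-Jain)
Major: h_f = f(L/D)·V²/2g = 0.01531·570.9·0.4541 = 3.970 m
Minor: ΣK = 3.63; h_m = ΣK·V²/2g = 1.648 m
Total H_L = 3.970 + 1.648 = 5.619 m

H_L ≈ 5.62 m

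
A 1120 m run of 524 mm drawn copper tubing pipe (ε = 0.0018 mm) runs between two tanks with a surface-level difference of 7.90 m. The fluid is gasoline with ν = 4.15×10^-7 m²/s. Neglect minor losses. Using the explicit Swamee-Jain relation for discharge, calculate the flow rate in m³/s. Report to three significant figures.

Swamee-Jain (Type II): Q = -0.965·√(gD⁵h_f/L)·ln[ε/(3.7D) + √(3.17ν²L/(gD³h_f))]
√(gD⁵h_f/L) = √(9.81·0.524⁵·7.90/1120) = 0.05228
ε/(3.7D) = 9.28×10^-7; √(3.17ν²L/(gD³h_f)) = 7.41×10^-6
Q = -0.965·0.05228·ln(8.334×10^-6) = 0.5901 m³/s
Check: V = 2.74 m/s, Re = 3.45×10^6, f = 0.009707, h_f = 7.92 m ≈ 7.90 m ✓

Q ≈ 0.590 m³/s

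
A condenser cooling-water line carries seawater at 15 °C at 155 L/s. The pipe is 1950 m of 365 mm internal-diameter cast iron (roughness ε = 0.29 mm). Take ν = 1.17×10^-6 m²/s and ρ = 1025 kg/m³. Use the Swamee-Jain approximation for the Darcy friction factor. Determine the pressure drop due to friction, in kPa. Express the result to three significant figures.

V = 4Q/(πD²) = 4·0.155/(π·0.365²) = 1.481 m/s
Re = VD/ν = 1.481·0.365/1.17×10^-6 = 4.62×10^5 → turbulent
ε/D = 0.29/365 = 7.95×10^-4
Swamee-Jain: f = 0.01946
h_f = f(L/D)V²/(2g) = 0.01946·(1950/0.365)·1.481²/(2·9.81) = 11.63 m
Δp = ρg·h_f = 1025·9.81·11.63 = 116.9 kPa

Δp ≈ 117 kPa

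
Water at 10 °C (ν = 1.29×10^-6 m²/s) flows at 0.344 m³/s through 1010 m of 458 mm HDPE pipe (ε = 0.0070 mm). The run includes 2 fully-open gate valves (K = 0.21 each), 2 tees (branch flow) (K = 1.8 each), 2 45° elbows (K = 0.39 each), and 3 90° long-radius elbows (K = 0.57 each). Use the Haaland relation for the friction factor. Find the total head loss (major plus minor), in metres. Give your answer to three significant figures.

V = 4Q/(πD²) = 2.088 m/s; V²/2g = 0.2222 m
Re = 7.41×10^5, ε/D = 1.53×10^-5 → f = 0.01242 (Haaland)
Major: h_f = f(L/D)·V²/2g = 0.01242·2205·0.2222 = 6.088 m
Minor: ΣK = 6.51; h_m = ΣK·V²/2g = 1.447 m
Total H_L = 6.088 + 1.447 = 7.534 m

H_L ≈ 7.53 m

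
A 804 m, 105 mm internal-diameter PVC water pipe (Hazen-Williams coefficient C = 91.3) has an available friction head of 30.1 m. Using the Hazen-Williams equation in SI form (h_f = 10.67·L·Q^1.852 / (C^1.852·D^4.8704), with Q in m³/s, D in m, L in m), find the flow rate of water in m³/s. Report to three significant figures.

Q ≈ 0.0115 m³/s

Rearranging: Q = [h_f·C^1.852·D^4.8704 / (10.67·L)]^(1/1.852)
Q = [30.1·91.3^1.852·0.105^4.8704 / (10.67·804)]^0.540 = 0.01150 m³/s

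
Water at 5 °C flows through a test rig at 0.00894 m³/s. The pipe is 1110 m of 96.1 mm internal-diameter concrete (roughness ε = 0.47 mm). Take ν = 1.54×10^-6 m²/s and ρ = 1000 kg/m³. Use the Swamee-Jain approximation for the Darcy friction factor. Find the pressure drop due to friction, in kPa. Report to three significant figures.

Δp ≈ 278 kPa

V = 4Q/(πD²) = 4·0.00894/(π·0.0961²) = 1.233 m/s
Re = VD/ν = 1.233·0.0961/1.54×10^-6 = 7.69×10^4 → turbulent
ε/D = 0.47/96.1 = 0.00489
Swamee-Jain: f = 0.03168
h_f = f(L/D)V²/(2g) = 0.03168·(1110/0.0961)·1.233²/(2·9.81) = 28.33 m
Δp = ρg·h_f = 1000·9.81·28.33 = 277.9 kPa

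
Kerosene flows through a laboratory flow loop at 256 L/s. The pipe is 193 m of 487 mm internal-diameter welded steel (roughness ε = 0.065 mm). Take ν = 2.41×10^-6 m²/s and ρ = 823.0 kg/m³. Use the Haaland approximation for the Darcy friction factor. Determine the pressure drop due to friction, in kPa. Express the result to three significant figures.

Δp ≈ 4.83 kPa

V = 4Q/(πD²) = 4·0.256/(π·0.487²) = 1.374 m/s
Re = VD/ν = 1.374·0.487/2.41×10^-6 = 2.78×10^5 → turbulent
ε/D = 0.065/487 = 1.33×10^-4
Haaland: f = 0.01568
h_f = f(L/D)V²/(2g) = 0.01568·(193/0.487)·1.374²/(2·9.81) = 0.5981 m
Δp = ρg·h_f = 823.0·9.81·0.5981 = 4.829 kPa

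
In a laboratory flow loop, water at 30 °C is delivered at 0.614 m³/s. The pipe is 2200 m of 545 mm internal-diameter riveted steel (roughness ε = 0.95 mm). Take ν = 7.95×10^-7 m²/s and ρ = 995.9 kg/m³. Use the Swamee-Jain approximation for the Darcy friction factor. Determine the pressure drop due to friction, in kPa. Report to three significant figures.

Δp ≈ 317 kPa

V = 4Q/(πD²) = 4·0.614/(π·0.545²) = 2.632 m/s
Re = VD/ν = 2.632·0.545/7.95×10^-7 = 1.80×10^6 → turbulent
ε/D = 0.95/545 = 0.00174
Swamee-Jain: f = 0.02275
h_f = f(L/D)V²/(2g) = 0.02275·(2200/0.545)·2.632²/(2·9.81) = 32.43 m
Δp = ρg·h_f = 995.9·9.81·32.43 = 316.8 kPa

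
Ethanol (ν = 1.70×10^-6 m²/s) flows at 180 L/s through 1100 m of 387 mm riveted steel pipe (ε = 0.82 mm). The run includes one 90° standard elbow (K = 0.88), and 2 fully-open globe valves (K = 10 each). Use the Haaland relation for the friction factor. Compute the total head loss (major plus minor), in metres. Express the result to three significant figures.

V = 4Q/(πD²) = 1.530 m/s; V²/2g = 0.1193 m
Re = 3.48×10^5, ε/D = 0.00212 → f = 0.02427 (Haaland)
Major: h_f = f(L/D)·V²/2g = 0.02427·2842·0.1193 = 8.234 m
Minor: ΣK = 20.9; h_m = ΣK·V²/2g = 2.492 m
Total H_L = 8.234 + 2.492 = 10.73 m

H_L ≈ 10.7 m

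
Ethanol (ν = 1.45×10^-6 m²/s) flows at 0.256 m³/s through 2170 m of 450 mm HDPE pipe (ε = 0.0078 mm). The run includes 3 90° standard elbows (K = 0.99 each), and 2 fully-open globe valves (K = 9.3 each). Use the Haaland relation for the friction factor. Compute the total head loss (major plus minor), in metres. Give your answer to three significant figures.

H_L ≈ 11.3 m

V = 4Q/(πD²) = 1.610 m/s; V²/2g = 0.1321 m
Re = 5.00×10^5, ε/D = 1.73×10^-5 → f = 0.01327 (Haaland)
Major: h_f = f(L/D)·V²/2g = 0.01327·4822·0.1321 = 8.449 m
Minor: ΣK = 21.6; h_m = ΣK·V²/2g = 2.848 m
Total H_L = 8.449 + 2.848 = 11.30 m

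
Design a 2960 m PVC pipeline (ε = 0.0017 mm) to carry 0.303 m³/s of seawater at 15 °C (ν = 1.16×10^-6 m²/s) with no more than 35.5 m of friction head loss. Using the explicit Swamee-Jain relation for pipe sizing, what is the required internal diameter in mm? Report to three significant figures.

D ≈ 381 mm

Swamee-Jain (Type III): D = 0.66·[ε^1.25·(LQ²/(gh_f))^4.75 + ν·Q^9.4·(L/(gh_f))^5.2]^0.04
LQ²/(gh_f) = 0.7803; L/(gh_f) = 8.500
Term 1 = ε^1.25·(…)^4.75 = 1.89×10^-8; Term 2 = ν·Q^9.4·(…)^5.2 = 1.05×10^-6
D = 0.66·(1.89×10^-8 + 1.05×10^-6)^0.04 = 0.3809 m = 381 mm
Check: V = 2.66 m/s, Re = 8.73×10^5, f = 0.01198, h_f = 33.6 m ≈ 35.5 m ✓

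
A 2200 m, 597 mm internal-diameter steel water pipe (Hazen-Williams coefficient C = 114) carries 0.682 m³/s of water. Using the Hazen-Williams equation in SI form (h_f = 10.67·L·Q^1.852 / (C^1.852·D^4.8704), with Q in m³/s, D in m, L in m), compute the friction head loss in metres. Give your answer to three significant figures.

h_f = 10.67·2200·0.682^1.852 / (114^1.852·0.597^4.8704) = 22.10 m

h_f ≈ 22.1 m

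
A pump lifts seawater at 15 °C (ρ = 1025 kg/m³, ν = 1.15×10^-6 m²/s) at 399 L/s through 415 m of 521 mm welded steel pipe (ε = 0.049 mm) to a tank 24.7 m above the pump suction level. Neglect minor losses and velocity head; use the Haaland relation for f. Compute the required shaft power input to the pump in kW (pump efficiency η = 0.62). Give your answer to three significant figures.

V = 4Q/(πD²) = 1.872 m/s; Re = 8.48×10^5; ε/D = 9.40×10^-5; f = 0.01343
h_f = f(L/D)V²/2g = 1.910 m
Total head H = z + h_f = 24.7 + 1.910 = 26.61 m
P_hyd = ρgQH = 1025·9.81·0.399·26.61 = 106.8 kW
P_shaft = P_hyd/η = 106.8/0.62 = 172.2 kW

P_shaft ≈ 172 kW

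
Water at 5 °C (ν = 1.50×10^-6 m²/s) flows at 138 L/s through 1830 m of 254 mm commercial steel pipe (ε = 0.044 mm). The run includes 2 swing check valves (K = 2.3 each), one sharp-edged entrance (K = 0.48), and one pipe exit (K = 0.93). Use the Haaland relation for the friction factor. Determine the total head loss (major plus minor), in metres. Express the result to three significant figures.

H_L ≈ 43.5 m

V = 4Q/(πD²) = 2.723 m/s; V²/2g = 0.3780 m
Re = 4.61×10^5, ε/D = 1.73×10^-4 → f = 0.01515 (Haaland)
Major: h_f = f(L/D)·V²/2g = 0.01515·7205·0.3780 = 41.25 m
Minor: ΣK = 6.01; h_m = ΣK·V²/2g = 2.272 m
Total H_L = 41.25 + 2.272 = 43.52 m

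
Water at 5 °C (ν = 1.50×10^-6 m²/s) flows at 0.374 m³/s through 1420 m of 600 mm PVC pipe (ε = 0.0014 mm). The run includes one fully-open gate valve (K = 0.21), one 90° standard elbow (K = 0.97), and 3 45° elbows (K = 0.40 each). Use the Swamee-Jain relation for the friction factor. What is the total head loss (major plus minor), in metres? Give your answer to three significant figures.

H_L ≈ 2.96 m

V = 4Q/(πD²) = 1.323 m/s; V²/2g = 0.08918 m
Re = 5.29×10^5, ε/D = 2.33×10^-6 → f = 0.01300 (Swamee-Jain)
Major: h_f = f(L/D)·V²/2g = 0.01300·2367·0.08918 = 2.743 m
Minor: ΣK = 2.38; h_m = ΣK·V²/2g = 0.2122 m
Total H_L = 2.743 + 0.2122 = 2.956 m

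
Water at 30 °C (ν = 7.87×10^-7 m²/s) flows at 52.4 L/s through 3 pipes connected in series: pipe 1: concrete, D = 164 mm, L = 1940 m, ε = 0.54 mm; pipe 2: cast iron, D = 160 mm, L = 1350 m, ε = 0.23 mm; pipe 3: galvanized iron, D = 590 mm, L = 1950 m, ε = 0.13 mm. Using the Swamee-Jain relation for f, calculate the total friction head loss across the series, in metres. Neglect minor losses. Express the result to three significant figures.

Pipe 1: V = 2.481 m/s, Re = 5.17×10^5, ε/D = 0.00329, f = 0.02721, h_1 = f(L/D)V²/2g = 101.0 m
Pipe 2: V = 2.606 m/s, Re = 5.30×10^5, ε/D = 0.00144, f = 0.02205, h_2 = f(L/D)V²/2g = 64.39 m
Pipe 3: V = 0.1917 m/s, Re = 1.44×10^5, ε/D = 2.20×10^-4, f = 0.01807, h_3 = f(L/D)V²/2g = 0.1118 m
Series → Q common, losses add: H = Σh = 165.5 m

H ≈ 165 m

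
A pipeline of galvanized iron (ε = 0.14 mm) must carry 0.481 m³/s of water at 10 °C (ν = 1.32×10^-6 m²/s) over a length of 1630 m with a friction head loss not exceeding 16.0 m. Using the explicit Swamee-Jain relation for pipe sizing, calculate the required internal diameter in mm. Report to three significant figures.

D ≈ 505 mm

Swamee-Jain (Type III): D = 0.66·[ε^1.25·(LQ²/(gh_f))^4.75 + ν·Q^9.4·(L/(gh_f))^5.2]^0.04
LQ²/(gh_f) = 2.403; L/(gh_f) = 10.38
Term 1 = ε^1.25·(…)^4.75 = 9.79×10^-4; Term 2 = ν·Q^9.4·(…)^5.2 = 2.62×10^-4
D = 0.66·(9.79×10^-4 + 2.62×10^-4)^0.04 = 0.5050 m = 505 mm
Check: V = 2.40 m/s, Re = 9.19×10^5, f = 0.01561, h_f = 14.8 m ≈ 16.0 m ✓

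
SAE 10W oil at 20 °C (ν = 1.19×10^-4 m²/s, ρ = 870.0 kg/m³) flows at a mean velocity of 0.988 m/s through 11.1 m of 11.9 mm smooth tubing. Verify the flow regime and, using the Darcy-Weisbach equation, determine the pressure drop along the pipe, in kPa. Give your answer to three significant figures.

Re = VD/ν = 0.988·0.01190/1.19×10^-4 = 98.8 → laminar (Re < 2300)
f = 64/Re = 0.6478
h_f = f(L/D)V²/(2g) = 0.6478·(11.1/0.01190)·0.988²/(2·9.81) = 30.06 m
Δp = ρg·h_f = 870.0·9.81·30.06 = 256.6 kPa

Δp ≈ 257 kPa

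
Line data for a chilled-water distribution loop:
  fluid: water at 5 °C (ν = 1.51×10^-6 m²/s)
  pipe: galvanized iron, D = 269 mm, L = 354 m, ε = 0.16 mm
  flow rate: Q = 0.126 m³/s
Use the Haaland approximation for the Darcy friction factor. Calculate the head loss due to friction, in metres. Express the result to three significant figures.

V = 4Q/(πD²) = 4·0.126/(π·0.269²) = 2.217 m/s
Re = VD/ν = 2.217·0.269/1.51×10^-6 = 3.95×10^5 → turbulent
ε/D = 0.16/269 = 5.95×10^-4
Haaland: f = 0.01834
h_f = f(L/D)V²/(2g) = 0.01834·(354/0.269)·2.217²/(2·9.81) = 6.046 m

h_f ≈ 6.05 m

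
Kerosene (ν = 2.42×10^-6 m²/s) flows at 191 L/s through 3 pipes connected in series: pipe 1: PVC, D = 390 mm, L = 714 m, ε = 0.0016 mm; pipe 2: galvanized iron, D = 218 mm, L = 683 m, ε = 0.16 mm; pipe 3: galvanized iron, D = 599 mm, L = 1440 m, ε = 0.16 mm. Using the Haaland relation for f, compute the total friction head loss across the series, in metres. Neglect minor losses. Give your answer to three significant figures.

Pipe 1: V = 1.599 m/s, Re = 2.58×10^5, ε/D = 4.10×10^-6, f = 0.01479, h_1 = f(L/D)V²/2g = 3.528 m
Pipe 2: V = 5.117 m/s, Re = 4.61×10^5, ε/D = 7.34×10^-4, f = 0.01897, h_2 = f(L/D)V²/2g = 79.34 m
Pipe 3: V = 0.6778 m/s, Re = 1.68×10^5, ε/D = 2.67×10^-4, f = 0.01768, h_3 = f(L/D)V²/2g = 0.9954 m
Series → Q common, losses add: H = Σh = 83.86 m

H ≈ 83.9 m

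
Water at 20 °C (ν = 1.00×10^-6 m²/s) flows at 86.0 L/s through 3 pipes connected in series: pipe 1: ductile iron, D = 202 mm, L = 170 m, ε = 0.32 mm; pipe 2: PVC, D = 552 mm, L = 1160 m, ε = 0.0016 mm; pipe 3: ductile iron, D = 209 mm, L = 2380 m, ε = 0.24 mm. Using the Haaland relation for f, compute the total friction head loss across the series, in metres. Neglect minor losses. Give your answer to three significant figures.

Pipe 1: V = 2.684 m/s, Re = 5.42×10^5, ε/D = 0.00158, f = 0.02243, h_1 = f(L/D)V²/2g = 6.928 m
Pipe 2: V = 0.3594 m/s, Re = 1.98×10^5, ε/D = 2.90×10^-6, f = 0.01554, h_2 = f(L/D)V²/2g = 0.2150 m
Pipe 3: V = 2.507 m/s, Re = 5.24×10^5, ε/D = 0.00115, f = 0.02081, h_3 = f(L/D)V²/2g = 75.89 m
Series → Q common, losses add: H = Σh = 83.03 m

H ≈ 83.0 m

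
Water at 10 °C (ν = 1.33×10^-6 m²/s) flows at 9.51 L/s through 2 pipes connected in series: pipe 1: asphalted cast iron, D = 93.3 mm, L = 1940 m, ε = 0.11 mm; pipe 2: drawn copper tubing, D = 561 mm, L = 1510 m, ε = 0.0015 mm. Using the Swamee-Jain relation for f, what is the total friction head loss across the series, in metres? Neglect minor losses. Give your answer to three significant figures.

Pipe 1: V = 1.391 m/s, Re = 9.76×10^4, ε/D = 0.00118, f = 0.02299, h_1 = f(L/D)V²/2g = 47.15 m
Pipe 2: V = 0.03847 m/s, Re = 1.62×10^4, ε/D = 2.67×10^-6, f = 0.02723, h_2 = f(L/D)V²/2g = 0.005530 m
Series → Q common, losses add: H = Σh = 47.15 m

H ≈ 47.2 m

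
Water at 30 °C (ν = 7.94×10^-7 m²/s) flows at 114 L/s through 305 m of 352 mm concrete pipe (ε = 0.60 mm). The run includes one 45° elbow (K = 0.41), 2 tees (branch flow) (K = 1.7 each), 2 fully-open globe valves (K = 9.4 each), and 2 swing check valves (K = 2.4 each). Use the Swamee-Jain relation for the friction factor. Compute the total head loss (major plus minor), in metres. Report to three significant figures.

V = 4Q/(πD²) = 1.171 m/s; V²/2g = 0.06995 m
Re = 5.19×10^5, ε/D = 0.00170 → f = 0.02297 (Swamee-Jain)
Major: h_f = f(L/D)·V²/2g = 0.02297·866.5·0.06995 = 1.392 m
Minor: ΣK = 27.4; h_m = ΣK·V²/2g = 1.917 m
Total H_L = 1.392 + 1.917 = 3.309 m

H_L ≈ 3.31 m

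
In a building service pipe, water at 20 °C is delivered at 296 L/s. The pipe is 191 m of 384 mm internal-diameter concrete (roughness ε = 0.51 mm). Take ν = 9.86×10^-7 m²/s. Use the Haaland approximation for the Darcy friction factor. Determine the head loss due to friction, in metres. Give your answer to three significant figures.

h_f ≈ 3.53 m

V = 4Q/(πD²) = 4·0.296/(π·0.384²) = 2.556 m/s
Re = VD/ν = 2.556·0.384/9.86×10^-7 = 9.95×10^5 → turbulent
ε/D = 0.51/384 = 0.00133
Haaland: f = 0.02133
h_f = f(L/D)V²/(2g) = 0.02133·(191/0.384)·2.556²/(2·9.81) = 3.532 m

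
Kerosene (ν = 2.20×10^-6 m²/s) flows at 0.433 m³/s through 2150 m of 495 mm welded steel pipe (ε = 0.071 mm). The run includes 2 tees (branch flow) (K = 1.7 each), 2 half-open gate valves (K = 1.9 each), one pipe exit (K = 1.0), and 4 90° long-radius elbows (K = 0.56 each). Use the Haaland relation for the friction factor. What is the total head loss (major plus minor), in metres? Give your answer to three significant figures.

H_L ≈ 19.2 m

V = 4Q/(πD²) = 2.250 m/s; V²/2g = 0.2580 m
Re = 5.06×10^5, ε/D = 1.43×10^-4 → f = 0.01471 (Haaland)
Major: h_f = f(L/D)·V²/2g = 0.01471·4343·0.2580 = 16.49 m
Minor: ΣK = 10.4; h_m = ΣK·V²/2g = 2.694 m
Total H_L = 16.49 + 2.694 = 19.19 m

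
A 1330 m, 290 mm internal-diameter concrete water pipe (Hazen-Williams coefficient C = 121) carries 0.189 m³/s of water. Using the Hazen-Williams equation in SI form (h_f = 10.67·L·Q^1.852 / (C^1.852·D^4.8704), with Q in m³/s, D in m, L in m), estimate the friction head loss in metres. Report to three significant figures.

h_f = 10.67·1330·0.189^1.852 / (121^1.852·0.290^4.8704) = 37.41 m

h_f ≈ 37.4 m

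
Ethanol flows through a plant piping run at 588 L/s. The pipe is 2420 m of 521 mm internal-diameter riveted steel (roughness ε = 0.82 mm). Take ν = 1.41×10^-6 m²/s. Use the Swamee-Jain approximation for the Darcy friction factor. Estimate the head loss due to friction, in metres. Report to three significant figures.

V = 4Q/(πD²) = 4·0.588/(π·0.521²) = 2.758 m/s
Re = VD/ν = 2.758·0.521/1.41×10^-6 = 1.02×10^6 → turbulent
ε/D = 0.82/521 = 0.00157
Swamee-Jain: f = 0.02229
h_f = f(L/D)V²/(2g) = 0.02229·(2420/0.521)·2.758²/(2·9.81) = 40.15 m

h_f ≈ 40.1 m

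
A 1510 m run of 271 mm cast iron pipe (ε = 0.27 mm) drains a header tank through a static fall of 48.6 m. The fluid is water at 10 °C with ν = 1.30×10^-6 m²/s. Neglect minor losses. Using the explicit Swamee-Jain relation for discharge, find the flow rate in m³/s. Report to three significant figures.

Swamee-Jain (Type II): Q = -0.965·√(gD⁵h_f/L)·ln[ε/(3.7D) + √(3.17ν²L/(gD³h_f))]
√(gD⁵h_f/L) = √(9.81·0.271⁵·48.6/1510) = 0.02148
ε/(3.7D) = 2.69×10^-4; √(3.17ν²L/(gD³h_f)) = 2.92×10^-5
Q = -0.965·0.02148·ln(2.985×10^-4) = 0.1683 m³/s
Check: V = 2.92 m/s, Re = 6.08×10^5, f = 0.02023, h_f = 48.9 m ≈ 48.6 m ✓

Q ≈ 0.168 m³/s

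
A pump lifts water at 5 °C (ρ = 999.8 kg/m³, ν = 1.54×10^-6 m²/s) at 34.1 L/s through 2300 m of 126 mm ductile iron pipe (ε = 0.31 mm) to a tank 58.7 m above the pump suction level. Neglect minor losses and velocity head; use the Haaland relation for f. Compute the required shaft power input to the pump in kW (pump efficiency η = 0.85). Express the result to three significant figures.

V = 4Q/(πD²) = 2.735 m/s; Re = 2.24×10^5; ε/D = 0.00246; f = 0.02543
h_f = f(L/D)V²/2g = 176.9 m
Total head H = z + h_f = 58.7 + 176.9 = 235.6 m
P_hyd = ρgQH = 999.8·9.81·0.0341·235.6 = 78.81 kW
P_shaft = P_hyd/η = 78.81/0.85 = 92.72 kW

P_shaft ≈ 92.7 kW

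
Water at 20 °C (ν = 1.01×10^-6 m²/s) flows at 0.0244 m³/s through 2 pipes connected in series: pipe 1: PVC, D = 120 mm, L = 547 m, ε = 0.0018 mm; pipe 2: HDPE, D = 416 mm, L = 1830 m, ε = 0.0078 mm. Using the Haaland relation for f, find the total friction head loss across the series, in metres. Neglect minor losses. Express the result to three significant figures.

Pipe 1: V = 2.157 m/s, Re = 2.56×10^5, ε/D = 1.50×10^-5, f = 0.01489, h_1 = f(L/D)V²/2g = 16.10 m
Pipe 2: V = 0.1795 m/s, Re = 7.39×10^4, ε/D = 1.87×10^-5, f = 0.01906, h_2 = f(L/D)V²/2g = 0.1377 m
Series → Q common, losses add: H = Σh = 16.23 m

H ≈ 16.2 m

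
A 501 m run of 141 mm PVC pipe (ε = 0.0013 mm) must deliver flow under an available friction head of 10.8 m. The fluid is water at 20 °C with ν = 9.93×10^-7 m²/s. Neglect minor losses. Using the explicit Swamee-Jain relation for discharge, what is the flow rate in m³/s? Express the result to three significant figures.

Q ≈ 0.0315 m³/s

Swamee-Jain (Type II): Q = -0.965·√(gD⁵h_f/L)·ln[ε/(3.7D) + √(3.17ν²L/(gD³h_f))]
√(gD⁵h_f/L) = √(9.81·0.141⁵·10.8/501) = 0.003433
ε/(3.7D) = 2.49×10^-6; √(3.17ν²L/(gD³h_f)) = 7.26×10^-5
Q = -0.965·0.003433·ln(7.511×10^-5) = 0.03146 m³/s
Check: V = 2.01 m/s, Re = 2.86×10^5, f = 0.01461, h_f = 10.7 m ≈ 10.8 m ✓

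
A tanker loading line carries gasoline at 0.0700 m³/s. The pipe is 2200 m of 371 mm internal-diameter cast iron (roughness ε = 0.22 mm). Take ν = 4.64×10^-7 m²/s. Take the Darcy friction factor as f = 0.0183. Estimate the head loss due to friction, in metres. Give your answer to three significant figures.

h_f ≈ 2.32 m

V = 4Q/(πD²) = 4·0.0700/(π·0.371²) = 0.6475 m/s
h_f = f(L/D)V²/(2g) = 0.01830·(2200/0.371)·0.6475²/(2·9.81) = 2.319 m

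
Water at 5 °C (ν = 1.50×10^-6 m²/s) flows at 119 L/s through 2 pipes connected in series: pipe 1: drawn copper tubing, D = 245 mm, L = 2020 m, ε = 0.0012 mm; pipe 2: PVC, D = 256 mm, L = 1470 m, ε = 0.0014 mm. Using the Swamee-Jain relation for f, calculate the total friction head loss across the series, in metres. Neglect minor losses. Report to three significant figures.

Pipe 1: V = 2.524 m/s, Re = 4.12×10^5, ε/D = 4.90×10^-6, f = 0.01362, h_1 = f(L/D)V²/2g = 36.48 m
Pipe 2: V = 2.312 m/s, Re = 3.95×10^5, ε/D = 5.47×10^-6, f = 0.01374, h_2 = f(L/D)V²/2g = 21.49 m
Series → Q common, losses add: H = Σh = 57.97 m

H ≈ 58.0 m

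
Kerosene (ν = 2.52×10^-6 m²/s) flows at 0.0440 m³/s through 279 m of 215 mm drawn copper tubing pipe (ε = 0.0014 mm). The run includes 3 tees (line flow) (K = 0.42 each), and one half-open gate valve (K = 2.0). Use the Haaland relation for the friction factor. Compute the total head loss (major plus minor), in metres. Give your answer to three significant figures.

V = 4Q/(πD²) = 1.212 m/s; V²/2g = 0.07486 m
Re = 1.03×10^5, ε/D = 6.51×10^-6 → f = 0.01772 (Haaland)
Major: h_f = f(L/D)·V²/2g = 0.01772·1298·0.07486 = 1.722 m
Minor: ΣK = 3.26; h_m = ΣK·V²/2g = 0.2441 m
Total H_L = 1.722 + 0.2441 = 1.966 m

H_L ≈ 1.97 m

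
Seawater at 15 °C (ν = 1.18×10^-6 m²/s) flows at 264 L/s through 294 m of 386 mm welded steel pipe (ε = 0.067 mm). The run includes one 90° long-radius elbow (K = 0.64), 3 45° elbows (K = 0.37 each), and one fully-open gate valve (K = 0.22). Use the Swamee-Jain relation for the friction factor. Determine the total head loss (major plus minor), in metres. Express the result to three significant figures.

V = 4Q/(πD²) = 2.256 m/s; V²/2g = 0.2594 m
Re = 7.38×10^5, ε/D = 1.74×10^-4 → f = 0.01477 (Swamee-Jain)
Major: h_f = f(L/D)·V²/2g = 0.01477·761.7·0.2594 = 2.919 m
Minor: ΣK = 1.97; h_m = ΣK·V²/2g = 0.5110 m
Total H_L = 2.919 + 0.5110 = 3.430 m

H_L ≈ 3.43 m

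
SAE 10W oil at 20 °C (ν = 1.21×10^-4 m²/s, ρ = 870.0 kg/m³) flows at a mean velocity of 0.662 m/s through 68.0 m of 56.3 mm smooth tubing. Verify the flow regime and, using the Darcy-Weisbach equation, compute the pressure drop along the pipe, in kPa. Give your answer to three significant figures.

Δp ≈ 47.8 kPa

Re = VD/ν = 0.662·0.05630/1.21×10^-4 = 308 → laminar (Re < 2300)
f = 64/Re = 0.2078
h_f = f(L/D)V²/(2g) = 0.2078·(68.0/0.05630)·0.662²/(2·9.81) = 5.606 m
Δp = ρg·h_f = 870.0·9.81·5.606 = 47.84 kPa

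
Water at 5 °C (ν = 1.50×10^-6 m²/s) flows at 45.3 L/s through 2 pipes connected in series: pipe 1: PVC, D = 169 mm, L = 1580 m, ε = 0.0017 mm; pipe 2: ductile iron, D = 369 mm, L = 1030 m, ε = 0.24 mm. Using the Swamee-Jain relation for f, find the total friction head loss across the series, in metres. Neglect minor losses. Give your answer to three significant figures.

Pipe 1: V = 2.019 m/s, Re = 2.28×10^5, ε/D = 1.01×10^-5, f = 0.01525, h_1 = f(L/D)V²/2g = 29.63 m
Pipe 2: V = 0.4236 m/s, Re = 1.04×10^5, ε/D = 6.50×10^-4, f = 0.02094, h_2 = f(L/D)V²/2g = 0.5346 m
Series → Q common, losses add: H = Σh = 30.17 m

H ≈ 30.2 m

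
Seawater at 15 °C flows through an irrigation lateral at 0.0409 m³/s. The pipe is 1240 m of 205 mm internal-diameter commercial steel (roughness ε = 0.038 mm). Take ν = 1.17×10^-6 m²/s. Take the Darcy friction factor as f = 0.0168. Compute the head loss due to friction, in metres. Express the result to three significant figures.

h_f ≈ 7.95 m

V = 4Q/(πD²) = 4·0.0409/(π·0.205²) = 1.239 m/s
h_f = f(L/D)V²/(2g) = 0.01680·(1240/0.205)·1.239²/(2·9.81) = 7.953 m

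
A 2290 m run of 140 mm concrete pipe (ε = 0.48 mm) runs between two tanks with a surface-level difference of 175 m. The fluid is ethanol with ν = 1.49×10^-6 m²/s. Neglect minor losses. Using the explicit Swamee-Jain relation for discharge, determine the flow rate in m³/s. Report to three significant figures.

Swamee-Jain (Type II): Q = -0.965·√(gD⁵h_f/L)·ln[ε/(3.7D) + √(3.17ν²L/(gD³h_f))]
√(gD⁵h_f/L) = √(9.81·0.140⁵·175/2290) = 0.006350
ε/(3.7D) = 9.27×10^-4; √(3.17ν²L/(gD³h_f)) = 5.85×10^-5
Q = -0.965·0.006350·ln(9.851×10^-4) = 0.04242 m³/s
Check: V = 2.76 m/s, Re = 2.59×10^5, f = 0.02781, h_f = 176 m ≈ 175 m ✓

Q ≈ 0.0424 m³/s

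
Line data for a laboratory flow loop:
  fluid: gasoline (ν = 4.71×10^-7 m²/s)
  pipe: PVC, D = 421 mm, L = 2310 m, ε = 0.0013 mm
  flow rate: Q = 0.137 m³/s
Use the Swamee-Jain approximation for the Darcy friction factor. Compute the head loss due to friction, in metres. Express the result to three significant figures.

h_f ≈ 3.23 m

V = 4Q/(πD²) = 4·0.137/(π·0.421²) = 0.9842 m/s
Re = VD/ν = 0.9842·0.421/4.71×10^-7 = 8.80×10^5 → turbulent
ε/D = 0.0013/421 = 3.09×10^-6
Swamee-Jain: f = 0.01193
h_f = f(L/D)V²/(2g) = 0.01193·(2310/0.421)·0.9842²/(2·9.81) = 3.232 m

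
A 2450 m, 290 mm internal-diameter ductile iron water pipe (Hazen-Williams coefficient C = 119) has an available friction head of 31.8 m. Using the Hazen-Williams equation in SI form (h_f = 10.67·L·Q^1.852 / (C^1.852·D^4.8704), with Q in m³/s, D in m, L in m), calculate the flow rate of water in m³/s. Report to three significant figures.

Q ≈ 0.122 m³/s

Rearranging: Q = [h_f·C^1.852·D^4.8704 / (10.67·L)]^(1/1.852)
Q = [31.8·119^1.852·0.290^4.8704 / (10.67·2450)]^0.540 = 0.1224 m³/s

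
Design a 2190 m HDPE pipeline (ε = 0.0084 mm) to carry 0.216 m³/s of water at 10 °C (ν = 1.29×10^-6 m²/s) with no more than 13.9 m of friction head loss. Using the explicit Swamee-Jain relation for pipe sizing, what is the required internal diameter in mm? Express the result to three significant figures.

Swamee-Jain (Type III): D = 0.66·[ε^1.25·(LQ²/(gh_f))^4.75 + ν·Q^9.4·(L/(gh_f))^5.2]^0.04
LQ²/(gh_f) = 0.7493; L/(gh_f) = 16.06
Term 1 = ε^1.25·(…)^4.75 = 1.15×10^-7; Term 2 = ν·Q^9.4·(…)^5.2 = 1.33×10^-6
D = 0.66·(1.15×10^-7 + 1.33×10^-6)^0.04 = 0.3854 m = 385 mm
Check: V = 1.85 m/s, Re = 5.53×10^5, f = 0.01322, h_f = 13.1 m ≈ 13.9 m ✓

D ≈ 385 mm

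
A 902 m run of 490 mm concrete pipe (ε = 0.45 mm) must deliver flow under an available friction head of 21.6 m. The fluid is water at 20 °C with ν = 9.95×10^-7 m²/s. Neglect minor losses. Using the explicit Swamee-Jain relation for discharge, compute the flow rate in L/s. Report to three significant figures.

Q ≈ 649 L/s

Swamee-Jain (Type II): Q = -0.965·√(gD⁵h_f/L)·ln[ε/(3.7D) + √(3.17ν²L/(gD³h_f))]
√(gD⁵h_f/L) = √(9.81·0.490⁵·21.6/902) = 0.08146
ε/(3.7D) = 2.48×10^-4; √(3.17ν²L/(gD³h_f)) = 1.07×10^-5
Q = -0.965·0.08146·ln(2.589×10^-4) = 0.6493 m³/s
Check: V = 3.44 m/s, Re = 1.70×10^6, f = 0.01950, h_f = 21.7 m ≈ 21.6 m ✓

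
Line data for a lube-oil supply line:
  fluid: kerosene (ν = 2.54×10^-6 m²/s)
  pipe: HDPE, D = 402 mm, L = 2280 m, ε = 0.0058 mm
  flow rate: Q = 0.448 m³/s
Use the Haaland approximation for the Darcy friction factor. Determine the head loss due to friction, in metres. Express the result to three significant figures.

V = 4Q/(πD²) = 4·0.448/(π·0.402²) = 3.530 m/s
Re = VD/ν = 3.530·0.402/2.54×10^-6 = 5.59×10^5 → turbulent
ε/D = 0.0058/402 = 1.44×10^-5
Haaland: f = 0.01299
h_f = f(L/D)V²/(2g) = 0.01299·(2280/0.402)·3.530²/(2·9.81) = 46.78 m

h_f ≈ 46.8 m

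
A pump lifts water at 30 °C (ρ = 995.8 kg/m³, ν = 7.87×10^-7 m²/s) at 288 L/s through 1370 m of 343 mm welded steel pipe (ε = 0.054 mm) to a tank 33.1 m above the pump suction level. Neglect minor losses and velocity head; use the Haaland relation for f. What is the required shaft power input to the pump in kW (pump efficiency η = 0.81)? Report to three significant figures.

V = 4Q/(πD²) = 3.117 m/s; Re = 1.36×10^6; ε/D = 1.57×10^-4; f = 0.01387
h_f = f(L/D)V²/2g = 27.42 m
Total head H = z + h_f = 33.1 + 27.42 = 60.52 m
P_hyd = ρgQH = 995.8·9.81·0.288·60.52 = 170.3 kW
P_shaft = P_hyd/η = 170.3/0.81 = 210.2 kW

P_shaft ≈ 210 kW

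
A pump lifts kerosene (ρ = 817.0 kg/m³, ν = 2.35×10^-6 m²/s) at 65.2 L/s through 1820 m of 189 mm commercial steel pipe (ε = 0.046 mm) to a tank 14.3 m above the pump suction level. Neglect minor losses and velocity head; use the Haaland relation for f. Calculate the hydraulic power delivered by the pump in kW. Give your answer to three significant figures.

P_hyd ≈ 31.4 kW

V = 4Q/(πD²) = 2.324 m/s; Re = 1.87×10^5; ε/D = 2.43×10^-4; f = 0.01730
h_f = f(L/D)V²/2g = 45.86 m
Total head H = z + h_f = 14.3 + 45.86 = 60.16 m
P_hyd = ρgQH = 817.0·9.81·0.0652·60.16 = 31.44 kW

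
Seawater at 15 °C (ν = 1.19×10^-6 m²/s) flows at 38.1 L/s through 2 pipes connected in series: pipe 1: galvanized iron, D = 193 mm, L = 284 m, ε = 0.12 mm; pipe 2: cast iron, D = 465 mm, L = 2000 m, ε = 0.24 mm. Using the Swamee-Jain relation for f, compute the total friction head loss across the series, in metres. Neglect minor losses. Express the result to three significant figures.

Pipe 1: V = 1.302 m/s, Re = 2.11×10^5, ε/D = 6.22×10^-4, f = 0.01946, h_1 = f(L/D)V²/2g = 2.476 m
Pipe 2: V = 0.2244 m/s, Re = 8.77×10^4, ε/D = 5.16×10^-4, f = 0.02084, h_2 = f(L/D)V²/2g = 0.2299 m
Series → Q common, losses add: H = Σh = 2.706 m

H ≈ 2.71 m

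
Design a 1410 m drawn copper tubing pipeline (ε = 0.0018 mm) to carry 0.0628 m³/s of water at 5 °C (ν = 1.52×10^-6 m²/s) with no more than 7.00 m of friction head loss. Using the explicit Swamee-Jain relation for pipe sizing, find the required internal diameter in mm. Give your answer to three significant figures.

D ≈ 256 mm

Swamee-Jain (Type III): D = 0.66·[ε^1.25·(LQ²/(gh_f))^4.75 + ν·Q^9.4·(L/(gh_f))^5.2]^0.04
LQ²/(gh_f) = 0.08098; L/(gh_f) = 20.53
Term 1 = ε^1.25·(…)^4.75 = 4.30×10^-13; Term 2 = ν·Q^9.4·(…)^5.2 = 5.10×10^-11
D = 0.66·(4.30×10^-13 + 5.10×10^-11)^0.04 = 0.2559 m = 256 mm
Check: V = 1.22 m/s, Re = 2.06×10^5, f = 0.01551, h_f = 6.50 m ≈ 7.00 m ✓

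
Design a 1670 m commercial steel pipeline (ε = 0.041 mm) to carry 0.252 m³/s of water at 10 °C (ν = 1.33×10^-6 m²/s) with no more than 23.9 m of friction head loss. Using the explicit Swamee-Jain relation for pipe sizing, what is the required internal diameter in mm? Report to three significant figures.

D ≈ 353 mm

Swamee-Jain (Type III): D = 0.66·[ε^1.25·(LQ²/(gh_f))^4.75 + ν·Q^9.4·(L/(gh_f))^5.2]^0.04
LQ²/(gh_f) = 0.4523; L/(gh_f) = 7.123
Term 1 = ε^1.25·(…)^4.75 = 7.57×10^-8; Term 2 = ν·Q^9.4·(…)^5.2 = 8.53×10^-8
D = 0.66·(7.57×10^-8 + 8.53×10^-8)^0.04 = 0.3530 m = 353 mm
Check: V = 2.57 m/s, Re = 6.83×10^5, f = 0.01419, h_f = 22.7 m ≈ 23.9 m ✓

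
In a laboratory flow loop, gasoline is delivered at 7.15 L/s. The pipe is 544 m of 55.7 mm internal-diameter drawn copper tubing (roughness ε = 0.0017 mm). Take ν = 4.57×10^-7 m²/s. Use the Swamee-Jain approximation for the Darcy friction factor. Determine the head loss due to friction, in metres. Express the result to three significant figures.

V = 4Q/(πD²) = 4·0.00715/(π·0.0557²) = 2.934 m/s
Re = VD/ν = 2.934·0.0557/4.57×10^-7 = 3.58×10^5 → turbulent
ε/D = 0.0017/55.7 = 3.05×10^-5
Swamee-Jain: f = 0.01430
h_f = f(L/D)V²/(2g) = 0.01430·(544/0.0557)·2.934²/(2·9.81) = 61.29 m

h_f ≈ 61.3 m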